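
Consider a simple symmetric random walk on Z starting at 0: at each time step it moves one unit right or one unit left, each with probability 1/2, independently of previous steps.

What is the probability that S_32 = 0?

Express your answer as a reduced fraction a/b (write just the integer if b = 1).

Answer: 300540195/2147483648

Derivation:
To return to 0 after 32 steps: need exactly 16 steps of +1 and 16 of -1.
Favorable paths: C(32,16) = 601080390
Total paths: 2^32 = 4294967296
P = 601080390/4294967296 = 300540195/2147483648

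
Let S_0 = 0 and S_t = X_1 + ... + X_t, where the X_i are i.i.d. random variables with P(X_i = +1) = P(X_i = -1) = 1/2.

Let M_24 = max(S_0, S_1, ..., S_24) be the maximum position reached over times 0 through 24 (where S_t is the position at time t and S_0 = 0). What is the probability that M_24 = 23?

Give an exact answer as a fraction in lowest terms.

Answer: 1/16777216

Derivation:
Let M_24 = max(S_0,...,S_24). Use the reflection principle: for j ≥ 1, #{paths with M_24 ≥ j} = #{S_24 ≥ j} + #{S_24 ≥ j+1}.
By reflection, #{M_24 ≥ 23} = #{S_24 ≥ 23} + #{S_24 ≥ 24} = 1 + 1 = 2.
#{M_24 ≥ 24} = #{S_24 ≥ 24} + #{S_24 ≥ 25} = 1 + 0 = 1.
#{M_24 = 23} = 2 - 1 = 1.
P(M_24 = 23) = 1/16777216 = 1/16777216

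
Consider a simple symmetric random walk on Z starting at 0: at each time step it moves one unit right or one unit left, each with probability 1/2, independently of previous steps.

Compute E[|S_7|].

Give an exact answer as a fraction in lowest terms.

Answer: 35/16

Derivation:
S_7 takes values m ≡ 1 (mod 2) with |m| ≤ 7; P(S_7=m) = C(7,(7+m)/2)/2^7.
Total paths: 2^7 = 128
Distribution: P(S=-7)=1/128, P(S=-5)=7/128, P(S=-3)=21/128, P(S=-1)=35/128, P(S=1)=35/128, P(S=3)=21/128, P(S=5)=7/128, P(S=7)=1/128
E[|S_7|] = Σ_m |m|·P(S_7=m) = 280/128 = 35/16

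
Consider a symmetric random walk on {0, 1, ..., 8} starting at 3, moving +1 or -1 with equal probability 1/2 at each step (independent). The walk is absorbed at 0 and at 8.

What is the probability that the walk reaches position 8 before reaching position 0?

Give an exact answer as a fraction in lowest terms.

Symmetric walk (p = 1/2): the harmonic-function argument gives P(hit 8 before 0 | start at 3) = a/N.
P = 3/8 = 3/8

Answer: 3/8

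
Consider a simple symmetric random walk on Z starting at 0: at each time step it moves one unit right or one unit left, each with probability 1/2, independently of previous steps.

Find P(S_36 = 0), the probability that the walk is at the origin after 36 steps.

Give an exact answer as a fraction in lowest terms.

To return to 0 after 36 steps: need exactly 18 steps of +1 and 18 of -1.
Favorable paths: C(36,18) = 9075135300
Total paths: 2^36 = 68719476736
P = 9075135300/68719476736 = 2268783825/17179869184

Answer: 2268783825/17179869184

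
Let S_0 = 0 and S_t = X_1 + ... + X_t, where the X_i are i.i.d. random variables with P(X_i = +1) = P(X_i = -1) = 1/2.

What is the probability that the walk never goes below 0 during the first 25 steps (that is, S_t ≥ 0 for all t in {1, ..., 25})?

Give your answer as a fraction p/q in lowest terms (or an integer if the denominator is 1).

Let f(t,s) = #length-t paths at position s with S_1..S_t all ≥ 0.
f(t,s) = f(t-1,s-1) + f(t-1,s+1) for s ≥ 0; f(t,s) = 0 for s < 0.
t=0: f(0,0)=1
t=1: f(1,1)=1
t=2: f(2,0)=1 f(2,2)=1
t=3: f(3,1)=2 f(3,3)=1
t=4: f(4,0)=2 f(4,2)=3 f(4,4)=1
t=5: f(5,1)=5 f(5,3)=4 f(5,5)=1
t=6: f(6,0)=5 f(6,2)=9 f(6,4)=5 f(6,6)=1
t=7: f(7,1)=14 f(7,3)=14 f(7,5)=6 f(7,7)=1
t=8: f(8,0)=14 f(8,2)=28 f(8,4)=20 f(8,6)=7 f(8,8)=1
t=9: f(9,1)=42 f(9,3)=48 f(9,5)=27 f(9,7)=8 f(9,9)=1
t=10: f(10,0)=42 f(10,2)=90 f(10,4)=75 f(10,6)=35 f(10,8)=9 f(10,10)=1
t=11: f(11,1)=132 f(11,3)=165 f(11,5)=110 f(11,7)=44 f(11,9)=10 f(11,11)=1
t=12: f(12,0)=132 f(12,2)=297 f(12,4)=275 f(12,6)=154 f(12,8)=54 f(12,10)=11 f(12,12)=1
t=13: f(13,1)=429 f(13,3)=572 f(13,5)=429 f(13,7)=208 f(13,9)=65 f(13,11)=12 f(13,13)=1
t=14: f(14,0)=429 f(14,2)=1001 f(14,4)=1001 f(14,6)=637 f(14,8)=273 f(14,10)=77 f(14,12)=13 f(14,14)=1
t=15: f(15,1)=1430 f(15,3)=2002 f(15,5)=1638 f(15,7)=910 f(15,9)=350 f(15,11)=90 f(15,13)=14 f(15,15)=1
t=16: f(16,0)=1430 f(16,2)=3432 f(16,4)=3640 f(16,6)=2548 f(16,8)=1260 f(16,10)=440 f(16,12)=104 f(16,14)=15 f(16,16)=1
t=17: f(17,1)=4862 f(17,3)=7072 f(17,5)=6188 f(17,7)=3808 f(17,9)=1700 f(17,11)=544 f(17,13)=119 f(17,15)=16 f(17,17)=1
t=18: f(18,0)=4862 f(18,2)=11934 f(18,4)=13260 f(18,6)=9996 f(18,8)=5508 f(18,10)=2244 f(18,12)=663 f(18,14)=135 f(18,16)=17 f(18,18)=1
t=19: f(19,1)=16796 f(19,3)=25194 f(19,5)=23256 f(19,7)=15504 f(19,9)=7752 f(19,11)=2907 f(19,13)=798 f(19,15)=152 f(19,17)=18 f(19,19)=1
t=20: f(20,0)=16796 f(20,2)=41990 f(20,4)=48450 f(20,6)=38760 f(20,8)=23256 f(20,10)=10659 f(20,12)=3705 f(20,14)=950 f(20,16)=170 f(20,18)=19 f(20,20)=1
t=21: f(21,1)=58786 f(21,3)=90440 f(21,5)=87210 f(21,7)=62016 f(21,9)=33915 f(21,11)=14364 f(21,13)=4655 f(21,15)=1120 f(21,17)=189 f(21,19)=20 f(21,21)=1
t=22: f(22,0)=58786 f(22,2)=149226 f(22,4)=177650 f(22,6)=149226 f(22,8)=95931 f(22,10)=48279 f(22,12)=19019 f(22,14)=5775 f(22,16)=1309 f(22,18)=209 f(22,20)=21 f(22,22)=1
t=23: f(23,1)=208012 f(23,3)=326876 f(23,5)=326876 f(23,7)=245157 f(23,9)=144210 f(23,11)=67298 f(23,13)=24794 f(23,15)=7084 f(23,17)=1518 f(23,19)=230 f(23,21)=22 f(23,23)=1
t=24: f(24,0)=208012 f(24,2)=534888 f(24,4)=653752 f(24,6)=572033 f(24,8)=389367 f(24,10)=211508 f(24,12)=92092 f(24,14)=31878 f(24,16)=8602 f(24,18)=1748 f(24,20)=252 f(24,22)=23 f(24,24)=1
t=25: f(25,1)=742900 f(25,3)=1188640 f(25,5)=1225785 f(25,7)=961400 f(25,9)=600875 f(25,11)=303600 f(25,13)=123970 f(25,15)=40480 f(25,17)=10350 f(25,19)=2000 f(25,21)=275 f(25,23)=24 f(25,25)=1
Σ_s f(25,s) = 5200300
P = 5200300/33554432 = 1300075/8388608

Answer: 1300075/8388608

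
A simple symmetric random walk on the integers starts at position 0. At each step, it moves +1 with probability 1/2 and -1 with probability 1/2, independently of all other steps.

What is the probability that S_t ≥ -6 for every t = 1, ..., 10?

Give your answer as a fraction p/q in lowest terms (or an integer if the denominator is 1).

Answer: 501/512

Derivation:
Let f(t,s) = #length-t paths at position s with S_1..S_t all ≥ -6.
f(t,s) = f(t-1,s-1) + f(t-1,s+1) for s ≥ -6; f(t,s) = 0 for s < -6.
t=0: f(0,0)=1
t=1: f(1,-1)=1 f(1,1)=1
t=2: f(2,-2)=1 f(2,0)=2 f(2,2)=1
t=3: f(3,-3)=1 f(3,-1)=3 f(3,1)=3 f(3,3)=1
t=4: f(4,-4)=1 f(4,-2)=4 f(4,0)=6 f(4,2)=4 f(4,4)=1
t=5: f(5,-5)=1 f(5,-3)=5 f(5,-1)=10 f(5,1)=10 f(5,3)=5 f(5,5)=1
t=6: f(6,-6)=1 f(6,-4)=6 f(6,-2)=15 f(6,0)=20 f(6,2)=15 f(6,4)=6 f(6,6)=1
t=7: f(7,-5)=7 f(7,-3)=21 f(7,-1)=35 f(7,1)=35 f(7,3)=21 f(7,5)=7 f(7,7)=1
t=8: f(8,-6)=7 f(8,-4)=28 f(8,-2)=56 f(8,0)=70 f(8,2)=56 f(8,4)=28 f(8,6)=8 f(8,8)=1
t=9: f(9,-5)=35 f(9,-3)=84 f(9,-1)=126 f(9,1)=126 f(9,3)=84 f(9,5)=36 f(9,7)=9 f(9,9)=1
t=10: f(10,-6)=35 f(10,-4)=119 f(10,-2)=210 f(10,0)=252 f(10,2)=210 f(10,4)=120 f(10,6)=45 f(10,8)=10 f(10,10)=1
Σ_s f(10,s) = 1002
P = 1002/1024 = 501/512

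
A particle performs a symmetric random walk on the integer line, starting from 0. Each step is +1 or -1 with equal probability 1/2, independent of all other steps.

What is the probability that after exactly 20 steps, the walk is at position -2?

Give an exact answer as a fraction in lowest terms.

Answer: 20995/131072

Derivation:
To reach position -2 after 20 steps: need 9 steps of +1 and 11 of -1.
Favorable paths: C(20,9) = 167960
Total paths: 2^20 = 1048576
P = 167960/1048576 = 20995/131072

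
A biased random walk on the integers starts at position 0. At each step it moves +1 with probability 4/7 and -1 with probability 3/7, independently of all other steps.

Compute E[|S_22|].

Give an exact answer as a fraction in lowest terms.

S_22 takes values m ≡ 0 (mod 2) with |m| ≤ 22; P(S_22=m) = C(22,(22+m)/2) · (4/7)^((22+m)/2) · (3/7)^((22-m)/2).
Distribution: P(S=-22)=31381059609/3909821048582988049, P(S=-20)=920511081864/3909821048582988049, P(S=-18)=1841022163728/558545864083284007, P(S=-16)=16364641455360/558545864083284007, P(S=-14)=103642729217280/558545864083284007, P(S=-12)=497485100242944/558545864083284007, P(S=-10)=1879388156473344/558545864083284007, P(S=-8)=40093614004764672/3909821048582988049, P(S=-6)=100234035011911680/3909821048582988049, P(S=-4)=29698973336862720/558545864083284007, P(S=-2)=51478220450562048/558545864083284007, P(S=0)=74877411564453888/558545864083284007, P(S=2)=91516836356554752/558545864083284007, P(S=4)=93863421904158720/558545864083284007, P(S=6)=563180531424952320/3909821048582988049, P(S=8)=400483933457743872/3909821048582988049, P(S=10)=33373661121478656/558545864083284007, P(S=12)=15705252292460544/558545864083284007, P(S=14)=5816760108318720/558545864083284007, P(S=16)=1632774767247360/558545864083284007, P(S=18)=326554953449472/558545864083284007, P(S=20)=290271069732864/3909821048582988049, P(S=22)=17592186044416/3909821048582988049
E[|S_22|] = Σ_m |m|·P(S_22=m) = 17608021565686299814/3909821048582988049

Answer: 17608021565686299814/3909821048582988049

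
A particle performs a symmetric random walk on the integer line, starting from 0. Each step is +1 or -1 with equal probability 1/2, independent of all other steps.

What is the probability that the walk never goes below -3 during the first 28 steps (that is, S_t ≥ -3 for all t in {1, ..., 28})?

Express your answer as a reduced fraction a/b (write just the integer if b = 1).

Let f(t,s) = #length-t paths at position s with S_1..S_t all ≥ -3.
f(t,s) = f(t-1,s-1) + f(t-1,s+1) for s ≥ -3; f(t,s) = 0 for s < -3.
t=0: f(0,0)=1
t=1: f(1,-1)=1 f(1,1)=1
t=2: f(2,-2)=1 f(2,0)=2 f(2,2)=1
t=3: f(3,-3)=1 f(3,-1)=3 f(3,1)=3 f(3,3)=1
t=4: f(4,-2)=4 f(4,0)=6 f(4,2)=4 f(4,4)=1
t=5: f(5,-3)=4 f(5,-1)=10 f(5,1)=10 f(5,3)=5 f(5,5)=1
t=6: f(6,-2)=14 f(6,0)=20 f(6,2)=15 f(6,4)=6 f(6,6)=1
t=7: f(7,-3)=14 f(7,-1)=34 f(7,1)=35 f(7,3)=21 f(7,5)=7 f(7,7)=1
t=8: f(8,-2)=48 f(8,0)=69 f(8,2)=56 f(8,4)=28 f(8,6)=8 f(8,8)=1
t=9: f(9,-3)=48 f(9,-1)=117 f(9,1)=125 f(9,3)=84 f(9,5)=36 f(9,7)=9 f(9,9)=1
t=10: f(10,-2)=165 f(10,0)=242 f(10,2)=209 f(10,4)=120 f(10,6)=45 f(10,8)=10 f(10,10)=1
t=11: f(11,-3)=165 f(11,-1)=407 f(11,1)=451 f(11,3)=329 f(11,5)=165 f(11,7)=55 f(11,9)=11 f(11,11)=1
t=12: f(12,-2)=572 f(12,0)=858 f(12,2)=780 f(12,4)=494 f(12,6)=220 f(12,8)=66 f(12,10)=12 f(12,12)=1
t=13: f(13,-3)=572 f(13,-1)=1430 f(13,1)=1638 f(13,3)=1274 f(13,5)=714 f(13,7)=286 f(13,9)=78 f(13,11)=13 f(13,13)=1
t=14: f(14,-2)=2002 f(14,0)=3068 f(14,2)=2912 f(14,4)=1988 f(14,6)=1000 f(14,8)=364 f(14,10)=91 f(14,12)=14 f(14,14)=1
t=15: f(15,-3)=2002 f(15,-1)=5070 f(15,1)=5980 f(15,3)=4900 f(15,5)=2988 f(15,7)=1364 f(15,9)=455 f(15,11)=105 f(15,13)=15 f(15,15)=1
t=16: f(16,-2)=7072 f(16,0)=11050 f(16,2)=10880 f(16,4)=7888 f(16,6)=4352 f(16,8)=1819 f(16,10)=560 f(16,12)=120 f(16,14)=16 f(16,16)=1
t=17: f(17,-3)=7072 f(17,-1)=18122 f(17,1)=21930 f(17,3)=18768 f(17,5)=12240 f(17,7)=6171 f(17,9)=2379 f(17,11)=680 f(17,13)=136 f(17,15)=17 f(17,17)=1
t=18: f(18,-2)=25194 f(18,0)=40052 f(18,2)=40698 f(18,4)=31008 f(18,6)=18411 f(18,8)=8550 f(18,10)=3059 f(18,12)=816 f(18,14)=153 f(18,16)=18 f(18,18)=1
t=19: f(19,-3)=25194 f(19,-1)=65246 f(19,1)=80750 f(19,3)=71706 f(19,5)=49419 f(19,7)=26961 f(19,9)=11609 f(19,11)=3875 f(19,13)=969 f(19,15)=171 f(19,17)=19 f(19,19)=1
t=20: f(20,-2)=90440 f(20,0)=145996 f(20,2)=152456 f(20,4)=121125 f(20,6)=76380 f(20,8)=38570 f(20,10)=15484 f(20,12)=4844 f(20,14)=1140 f(20,16)=190 f(20,18)=20 f(20,20)=1
t=21: f(21,-3)=90440 f(21,-1)=236436 f(21,1)=298452 f(21,3)=273581 f(21,5)=197505 f(21,7)=114950 f(21,9)=54054 f(21,11)=20328 f(21,13)=5984 f(21,15)=1330 f(21,17)=210 f(21,19)=21 f(21,21)=1
t=22: f(22,-2)=326876 f(22,0)=534888 f(22,2)=572033 f(22,4)=471086 f(22,6)=312455 f(22,8)=169004 f(22,10)=74382 f(22,12)=26312 f(22,14)=7314 f(22,16)=1540 f(22,18)=231 f(22,20)=22 f(22,22)=1
t=23: f(23,-3)=326876 f(23,-1)=861764 f(23,1)=1106921 f(23,3)=1043119 f(23,5)=783541 f(23,7)=481459 f(23,9)=243386 f(23,11)=100694 f(23,13)=33626 f(23,15)=8854 f(23,17)=1771 f(23,19)=253 f(23,21)=23 f(23,23)=1
t=24: f(24,-2)=1188640 f(24,0)=1968685 f(24,2)=2150040 f(24,4)=1826660 f(24,6)=1265000 f(24,8)=724845 f(24,10)=344080 f(24,12)=134320 f(24,14)=42480 f(24,16)=10625 f(24,18)=2024 f(24,20)=276 f(24,22)=24 f(24,24)=1
t=25: f(25,-3)=1188640 f(25,-1)=3157325 f(25,1)=4118725 f(25,3)=3976700 f(25,5)=3091660 f(25,7)=1989845 f(25,9)=1068925 f(25,11)=478400 f(25,13)=176800 f(25,15)=53105 f(25,17)=12649 f(25,19)=2300 f(25,21)=300 f(25,23)=25 f(25,25)=1
t=26: f(26,-2)=4345965 f(26,0)=7276050 f(26,2)=8095425 f(26,4)=7068360 f(26,6)=5081505 f(26,8)=3058770 f(26,10)=1547325 f(26,12)=655200 f(26,14)=229905 f(26,16)=65754 f(26,18)=14949 f(26,20)=2600 f(26,22)=325 f(26,24)=26 f(26,26)=1
t=27: f(27,-3)=4345965 f(27,-1)=11622015 f(27,1)=15371475 f(27,3)=15163785 f(27,5)=12149865 f(27,7)=8140275 f(27,9)=4606095 f(27,11)=2202525 f(27,13)=885105 f(27,15)=295659 f(27,17)=80703 f(27,19)=17549 f(27,21)=2925 f(27,23)=351 f(27,25)=27 f(27,27)=1
t=28: f(28,-2)=15967980 f(28,0)=26993490 f(28,2)=30535260 f(28,4)=27313650 f(28,6)=20290140 f(28,8)=12746370 f(28,10)=6808620 f(28,12)=3087630 f(28,14)=1180764 f(28,16)=376362 f(28,18)=98252 f(28,20)=20474 f(28,22)=3276 f(28,24)=378 f(28,26)=28 f(28,28)=1
Σ_s f(28,s) = 145422675
P = 145422675/268435456 = 145422675/268435456

Answer: 145422675/268435456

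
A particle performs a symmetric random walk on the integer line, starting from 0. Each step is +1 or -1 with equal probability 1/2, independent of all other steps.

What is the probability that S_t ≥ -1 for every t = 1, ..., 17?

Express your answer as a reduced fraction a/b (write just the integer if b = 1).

Let f(t,s) = #length-t paths at position s with S_1..S_t all ≥ -1.
f(t,s) = f(t-1,s-1) + f(t-1,s+1) for s ≥ -1; f(t,s) = 0 for s < -1.
t=0: f(0,0)=1
t=1: f(1,-1)=1 f(1,1)=1
t=2: f(2,0)=2 f(2,2)=1
t=3: f(3,-1)=2 f(3,1)=3 f(3,3)=1
t=4: f(4,0)=5 f(4,2)=4 f(4,4)=1
t=5: f(5,-1)=5 f(5,1)=9 f(5,3)=5 f(5,5)=1
t=6: f(6,0)=14 f(6,2)=14 f(6,4)=6 f(6,6)=1
t=7: f(7,-1)=14 f(7,1)=28 f(7,3)=20 f(7,5)=7 f(7,7)=1
t=8: f(8,0)=42 f(8,2)=48 f(8,4)=27 f(8,6)=8 f(8,8)=1
t=9: f(9,-1)=42 f(9,1)=90 f(9,3)=75 f(9,5)=35 f(9,7)=9 f(9,9)=1
t=10: f(10,0)=132 f(10,2)=165 f(10,4)=110 f(10,6)=44 f(10,8)=10 f(10,10)=1
t=11: f(11,-1)=132 f(11,1)=297 f(11,3)=275 f(11,5)=154 f(11,7)=54 f(11,9)=11 f(11,11)=1
t=12: f(12,0)=429 f(12,2)=572 f(12,4)=429 f(12,6)=208 f(12,8)=65 f(12,10)=12 f(12,12)=1
t=13: f(13,-1)=429 f(13,1)=1001 f(13,3)=1001 f(13,5)=637 f(13,7)=273 f(13,9)=77 f(13,11)=13 f(13,13)=1
t=14: f(14,0)=1430 f(14,2)=2002 f(14,4)=1638 f(14,6)=910 f(14,8)=350 f(14,10)=90 f(14,12)=14 f(14,14)=1
t=15: f(15,-1)=1430 f(15,1)=3432 f(15,3)=3640 f(15,5)=2548 f(15,7)=1260 f(15,9)=440 f(15,11)=104 f(15,13)=15 f(15,15)=1
t=16: f(16,0)=4862 f(16,2)=7072 f(16,4)=6188 f(16,6)=3808 f(16,8)=1700 f(16,10)=544 f(16,12)=119 f(16,14)=16 f(16,16)=1
t=17: f(17,-1)=4862 f(17,1)=11934 f(17,3)=13260 f(17,5)=9996 f(17,7)=5508 f(17,9)=2244 f(17,11)=663 f(17,13)=135 f(17,15)=17 f(17,17)=1
Σ_s f(17,s) = 48620
P = 48620/131072 = 12155/32768

Answer: 12155/32768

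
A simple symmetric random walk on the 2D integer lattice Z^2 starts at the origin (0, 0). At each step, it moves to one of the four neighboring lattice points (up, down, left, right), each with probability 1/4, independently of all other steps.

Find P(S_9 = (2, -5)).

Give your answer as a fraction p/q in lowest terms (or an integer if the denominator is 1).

Answer: 189/65536

Derivation:
Let h be the number of horizontal steps (so 9-h are vertical). To end at (2,-5) need (h+2)/2 right-steps and ((9-h)-5)/2 up-steps.
Sum over h with 2 ≤ h ≤ 4, h ≡ 0 (mod 2), 9-h ≡ 1 (mod 2):
h=2: C(9,2)·C(2,2)·C(7,1) = 36·1·7 = 252
h=4: C(9,4)·C(4,3)·C(5,0) = 126·4·1 = 504
Total favorable: 756
Total paths: 4^9 = 262144
P = 756/262144 = 189/65536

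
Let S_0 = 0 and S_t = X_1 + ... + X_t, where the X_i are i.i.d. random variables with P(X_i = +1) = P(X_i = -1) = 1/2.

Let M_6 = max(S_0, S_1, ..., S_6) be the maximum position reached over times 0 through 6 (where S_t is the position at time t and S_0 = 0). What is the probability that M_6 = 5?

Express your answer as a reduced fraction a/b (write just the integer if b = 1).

Answer: 1/64

Derivation:
Let M_6 = max(S_0,...,S_6). Use the reflection principle: for j ≥ 1, #{paths with M_6 ≥ j} = #{S_6 ≥ j} + #{S_6 ≥ j+1}.
By reflection, #{M_6 ≥ 5} = #{S_6 ≥ 5} + #{S_6 ≥ 6} = 1 + 1 = 2.
#{M_6 ≥ 6} = #{S_6 ≥ 6} + #{S_6 ≥ 7} = 1 + 0 = 1.
#{M_6 = 5} = 2 - 1 = 1.
P(M_6 = 5) = 1/64 = 1/64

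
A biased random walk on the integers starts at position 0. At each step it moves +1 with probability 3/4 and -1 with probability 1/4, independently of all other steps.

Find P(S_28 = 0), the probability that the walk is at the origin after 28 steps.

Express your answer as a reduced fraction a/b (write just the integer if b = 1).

Answer: 23984556773175/9007199254740992

Derivation:
To be at 0 after 28 steps: need exactly 14 steps of +1 and 14 of -1.
Number of such sequences: C(28,14) = 40116600
Each has probability (3/4)^14 · (1/4)^14 = 4782969/72057594037927936
P = 40116600 · 4782969/72057594037927936 = 23984556773175/9007199254740992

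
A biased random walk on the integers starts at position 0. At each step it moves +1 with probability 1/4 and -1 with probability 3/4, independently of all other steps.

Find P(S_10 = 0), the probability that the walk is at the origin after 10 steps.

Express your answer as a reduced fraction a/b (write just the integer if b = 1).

To be at 0 after 10 steps: need exactly 5 steps of +1 and 5 of -1.
Number of such sequences: C(10,5) = 252
Each has probability (1/4)^5 · (3/4)^5 = 243/1048576
P = 252 · 243/1048576 = 15309/262144

Answer: 15309/262144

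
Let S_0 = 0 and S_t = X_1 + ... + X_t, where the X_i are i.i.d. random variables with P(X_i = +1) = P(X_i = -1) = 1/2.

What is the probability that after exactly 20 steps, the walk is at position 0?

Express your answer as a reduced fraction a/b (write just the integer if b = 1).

To return to 0 after 20 steps: need exactly 10 steps of +1 and 10 of -1.
Favorable paths: C(20,10) = 184756
Total paths: 2^20 = 1048576
P = 184756/1048576 = 46189/262144

Answer: 46189/262144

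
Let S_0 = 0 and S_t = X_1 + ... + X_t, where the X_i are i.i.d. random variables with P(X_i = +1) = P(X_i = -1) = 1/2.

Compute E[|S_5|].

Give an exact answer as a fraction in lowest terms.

S_5 takes values m ≡ 1 (mod 2) with |m| ≤ 5; P(S_5=m) = C(5,(5+m)/2)/2^5.
Total paths: 2^5 = 32
Distribution: P(S=-5)=1/32, P(S=-3)=5/32, P(S=-1)=10/32, P(S=1)=10/32, P(S=3)=5/32, P(S=5)=1/32
E[|S_5|] = Σ_m |m|·P(S_5=m) = 60/32 = 15/8

Answer: 15/8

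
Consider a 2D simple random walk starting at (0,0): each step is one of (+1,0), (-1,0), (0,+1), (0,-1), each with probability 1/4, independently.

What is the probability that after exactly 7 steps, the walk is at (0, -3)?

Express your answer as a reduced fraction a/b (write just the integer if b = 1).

Let h be the number of horizontal steps (so 7-h are vertical). To end at (0,-3) need (h+0)/2 right-steps and ((7-h)-3)/2 up-steps.
Sum over h with 0 ≤ h ≤ 4, h ≡ 0 (mod 2), 7-h ≡ 1 (mod 2):
h=0: C(7,0)·C(0,0)·C(7,2) = 1·1·21 = 21
h=2: C(7,2)·C(2,1)·C(5,1) = 21·2·5 = 210
h=4: C(7,4)·C(4,2)·C(3,0) = 35·6·1 = 210
Total favorable: 441
Total paths: 4^7 = 16384
P = 441/16384 = 441/16384

Answer: 441/16384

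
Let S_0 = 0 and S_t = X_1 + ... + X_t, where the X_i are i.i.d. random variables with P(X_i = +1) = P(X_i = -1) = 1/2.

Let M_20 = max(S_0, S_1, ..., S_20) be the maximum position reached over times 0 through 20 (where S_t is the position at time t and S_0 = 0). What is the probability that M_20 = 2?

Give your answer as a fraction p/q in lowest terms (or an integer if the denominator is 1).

Answer: 20995/131072

Derivation:
Let M_20 = max(S_0,...,S_20). Use the reflection principle: for j ≥ 1, #{paths with M_20 ≥ j} = #{S_20 ≥ j} + #{S_20 ≥ j+1}.
By reflection, #{M_20 ≥ 2} = #{S_20 ≥ 2} + #{S_20 ≥ 3} = 431910 + 263950 = 695860.
#{M_20 ≥ 3} = #{S_20 ≥ 3} + #{S_20 ≥ 4} = 263950 + 263950 = 527900.
#{M_20 = 2} = 695860 - 527900 = 167960.
P(M_20 = 2) = 167960/1048576 = 20995/131072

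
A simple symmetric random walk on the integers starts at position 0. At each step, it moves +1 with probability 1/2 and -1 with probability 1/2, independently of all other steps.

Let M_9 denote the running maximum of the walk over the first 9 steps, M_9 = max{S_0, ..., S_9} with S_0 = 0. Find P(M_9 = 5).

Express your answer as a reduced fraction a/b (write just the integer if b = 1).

Answer: 9/128

Derivation:
Let M_9 = max(S_0,...,S_9). Use the reflection principle: for j ≥ 1, #{paths with M_9 ≥ j} = #{S_9 ≥ j} + #{S_9 ≥ j+1}.
By reflection, #{M_9 ≥ 5} = #{S_9 ≥ 5} + #{S_9 ≥ 6} = 46 + 10 = 56.
#{M_9 ≥ 6} = #{S_9 ≥ 6} + #{S_9 ≥ 7} = 10 + 10 = 20.
#{M_9 = 5} = 56 - 20 = 36.
P(M_9 = 5) = 36/512 = 9/128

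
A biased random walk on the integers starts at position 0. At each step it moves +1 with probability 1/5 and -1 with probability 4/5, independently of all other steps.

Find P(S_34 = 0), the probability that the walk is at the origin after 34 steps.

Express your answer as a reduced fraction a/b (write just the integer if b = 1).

To be at 0 after 34 steps: need exactly 17 steps of +1 and 17 of -1.
Number of such sequences: C(34,17) = 2333606220
Each has probability (1/5)^17 · (4/5)^17 = 17179869184/582076609134674072265625
P = 2333606220 · 17179869184/582076609134674072265625 = 8018209917313744896/116415321826934814453125

Answer: 8018209917313744896/116415321826934814453125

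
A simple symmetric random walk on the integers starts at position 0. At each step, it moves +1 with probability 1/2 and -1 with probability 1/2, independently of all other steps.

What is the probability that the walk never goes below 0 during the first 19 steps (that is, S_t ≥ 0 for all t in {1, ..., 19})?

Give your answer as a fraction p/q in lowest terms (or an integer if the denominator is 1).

Answer: 46189/262144

Derivation:
Let f(t,s) = #length-t paths at position s with S_1..S_t all ≥ 0.
f(t,s) = f(t-1,s-1) + f(t-1,s+1) for s ≥ 0; f(t,s) = 0 for s < 0.
t=0: f(0,0)=1
t=1: f(1,1)=1
t=2: f(2,0)=1 f(2,2)=1
t=3: f(3,1)=2 f(3,3)=1
t=4: f(4,0)=2 f(4,2)=3 f(4,4)=1
t=5: f(5,1)=5 f(5,3)=4 f(5,5)=1
t=6: f(6,0)=5 f(6,2)=9 f(6,4)=5 f(6,6)=1
t=7: f(7,1)=14 f(7,3)=14 f(7,5)=6 f(7,7)=1
t=8: f(8,0)=14 f(8,2)=28 f(8,4)=20 f(8,6)=7 f(8,8)=1
t=9: f(9,1)=42 f(9,3)=48 f(9,5)=27 f(9,7)=8 f(9,9)=1
t=10: f(10,0)=42 f(10,2)=90 f(10,4)=75 f(10,6)=35 f(10,8)=9 f(10,10)=1
t=11: f(11,1)=132 f(11,3)=165 f(11,5)=110 f(11,7)=44 f(11,9)=10 f(11,11)=1
t=12: f(12,0)=132 f(12,2)=297 f(12,4)=275 f(12,6)=154 f(12,8)=54 f(12,10)=11 f(12,12)=1
t=13: f(13,1)=429 f(13,3)=572 f(13,5)=429 f(13,7)=208 f(13,9)=65 f(13,11)=12 f(13,13)=1
t=14: f(14,0)=429 f(14,2)=1001 f(14,4)=1001 f(14,6)=637 f(14,8)=273 f(14,10)=77 f(14,12)=13 f(14,14)=1
t=15: f(15,1)=1430 f(15,3)=2002 f(15,5)=1638 f(15,7)=910 f(15,9)=350 f(15,11)=90 f(15,13)=14 f(15,15)=1
t=16: f(16,0)=1430 f(16,2)=3432 f(16,4)=3640 f(16,6)=2548 f(16,8)=1260 f(16,10)=440 f(16,12)=104 f(16,14)=15 f(16,16)=1
t=17: f(17,1)=4862 f(17,3)=7072 f(17,5)=6188 f(17,7)=3808 f(17,9)=1700 f(17,11)=544 f(17,13)=119 f(17,15)=16 f(17,17)=1
t=18: f(18,0)=4862 f(18,2)=11934 f(18,4)=13260 f(18,6)=9996 f(18,8)=5508 f(18,10)=2244 f(18,12)=663 f(18,14)=135 f(18,16)=17 f(18,18)=1
t=19: f(19,1)=16796 f(19,3)=25194 f(19,5)=23256 f(19,7)=15504 f(19,9)=7752 f(19,11)=2907 f(19,13)=798 f(19,15)=152 f(19,17)=18 f(19,19)=1
Σ_s f(19,s) = 92378
P = 92378/524288 = 46189/262144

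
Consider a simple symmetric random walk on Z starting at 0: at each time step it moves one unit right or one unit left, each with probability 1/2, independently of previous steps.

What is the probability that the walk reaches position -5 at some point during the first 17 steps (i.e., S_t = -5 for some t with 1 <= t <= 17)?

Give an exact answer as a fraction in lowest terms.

Answer: 7795/32768

Derivation:
Count via complement. Let g(t,s) = #length-t paths at position s with S_1..S_t all ≠ -5.
g(t,s) = g(t-1,s-1) + g(t-1,s+1) for s ≠ -5; g(t,-5) = 0.
t=0: g(0,0)=1
t=1: g(1,-1)=1 g(1,1)=1
t=2: g(2,-2)=1 g(2,0)=2 g(2,2)=1
t=3: g(3,-3)=1 g(3,-1)=3 g(3,1)=3 g(3,3)=1
t=4: g(4,-4)=1 g(4,-2)=4 g(4,0)=6 g(4,2)=4 g(4,4)=1
t=5: g(5,-3)=5 g(5,-1)=10 g(5,1)=10 g(5,3)=5 g(5,5)=1
t=6: g(6,-4)=5 g(6,-2)=15 g(6,0)=20 g(6,2)=15 g(6,4)=6 g(6,6)=1
t=7: g(7,-3)=20 g(7,-1)=35 g(7,1)=35 g(7,3)=21 g(7,5)=7 g(7,7)=1
t=8: g(8,-4)=20 g(8,-2)=55 g(8,0)=70 g(8,2)=56 g(8,4)=28 g(8,6)=8 g(8,8)=1
t=9: g(9,-3)=75 g(9,-1)=125 g(9,1)=126 g(9,3)=84 g(9,5)=36 g(9,7)=9 g(9,9)=1
t=10: g(10,-4)=75 g(10,-2)=200 g(10,0)=251 g(10,2)=210 g(10,4)=120 g(10,6)=45 g(10,8)=10 g(10,10)=1
t=11: g(11,-3)=275 g(11,-1)=451 g(11,1)=461 g(11,3)=330 g(11,5)=165 g(11,7)=55 g(11,9)=11 g(11,11)=1
t=12: g(12,-4)=275 g(12,-2)=726 g(12,0)=912 g(12,2)=791 g(12,4)=495 g(12,6)=220 g(12,8)=66 g(12,10)=12 g(12,12)=1
t=13: g(13,-3)=1001 g(13,-1)=1638 g(13,1)=1703 g(13,3)=1286 g(13,5)=715 g(13,7)=286 g(13,9)=78 g(13,11)=13 g(13,13)=1
t=14: g(14,-4)=1001 g(14,-2)=2639 g(14,0)=3341 g(14,2)=2989 g(14,4)=2001 g(14,6)=1001 g(14,8)=364 g(14,10)=91 g(14,12)=14 g(14,14)=1
t=15: g(15,-3)=3640 g(15,-1)=5980 g(15,1)=6330 g(15,3)=4990 g(15,5)=3002 g(15,7)=1365 g(15,9)=455 g(15,11)=105 g(15,13)=15 g(15,15)=1
t=16: g(16,-4)=3640 g(16,-2)=9620 g(16,0)=12310 g(16,2)=11320 g(16,4)=7992 g(16,6)=4367 g(16,8)=1820 g(16,10)=560 g(16,12)=120 g(16,14)=16 g(16,16)=1
t=17: g(17,-3)=13260 g(17,-1)=21930 g(17,1)=23630 g(17,3)=19312 g(17,5)=12359 g(17,7)=6187 g(17,9)=2380 g(17,11)=680 g(17,13)=136 g(17,15)=17 g(17,17)=1
Paths never hitting -5: Σ_s g(17,s) = 99892
Paths hitting -5: 2^17 - 99892 = 31180
P = 31180/131072 = 7795/32768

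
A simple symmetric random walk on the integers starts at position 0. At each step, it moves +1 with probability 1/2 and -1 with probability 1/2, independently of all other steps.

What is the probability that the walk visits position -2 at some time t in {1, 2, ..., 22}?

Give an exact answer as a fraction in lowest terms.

Count via complement. Let g(t,s) = #length-t paths at position s with S_1..S_t all ≠ -2.
g(t,s) = g(t-1,s-1) + g(t-1,s+1) for s ≠ -2; g(t,-2) = 0.
t=0: g(0,0)=1
t=1: g(1,-1)=1 g(1,1)=1
t=2: g(2,0)=2 g(2,2)=1
t=3: g(3,-1)=2 g(3,1)=3 g(3,3)=1
t=4: g(4,0)=5 g(4,2)=4 g(4,4)=1
t=5: g(5,-1)=5 g(5,1)=9 g(5,3)=5 g(5,5)=1
t=6: g(6,0)=14 g(6,2)=14 g(6,4)=6 g(6,6)=1
t=7: g(7,-1)=14 g(7,1)=28 g(7,3)=20 g(7,5)=7 g(7,7)=1
t=8: g(8,0)=42 g(8,2)=48 g(8,4)=27 g(8,6)=8 g(8,8)=1
t=9: g(9,-1)=42 g(9,1)=90 g(9,3)=75 g(9,5)=35 g(9,7)=9 g(9,9)=1
t=10: g(10,0)=132 g(10,2)=165 g(10,4)=110 g(10,6)=44 g(10,8)=10 g(10,10)=1
t=11: g(11,-1)=132 g(11,1)=297 g(11,3)=275 g(11,5)=154 g(11,7)=54 g(11,9)=11 g(11,11)=1
t=12: g(12,0)=429 g(12,2)=572 g(12,4)=429 g(12,6)=208 g(12,8)=65 g(12,10)=12 g(12,12)=1
t=13: g(13,-1)=429 g(13,1)=1001 g(13,3)=1001 g(13,5)=637 g(13,7)=273 g(13,9)=77 g(13,11)=13 g(13,13)=1
t=14: g(14,0)=1430 g(14,2)=2002 g(14,4)=1638 g(14,6)=910 g(14,8)=350 g(14,10)=90 g(14,12)=14 g(14,14)=1
t=15: g(15,-1)=1430 g(15,1)=3432 g(15,3)=3640 g(15,5)=2548 g(15,7)=1260 g(15,9)=440 g(15,11)=104 g(15,13)=15 g(15,15)=1
t=16: g(16,0)=4862 g(16,2)=7072 g(16,4)=6188 g(16,6)=3808 g(16,8)=1700 g(16,10)=544 g(16,12)=119 g(16,14)=16 g(16,16)=1
t=17: g(17,-1)=4862 g(17,1)=11934 g(17,3)=13260 g(17,5)=9996 g(17,7)=5508 g(17,9)=2244 g(17,11)=663 g(17,13)=135 g(17,15)=17 g(17,17)=1
t=18: g(18,0)=16796 g(18,2)=25194 g(18,4)=23256 g(18,6)=15504 g(18,8)=7752 g(18,10)=2907 g(18,12)=798 g(18,14)=152 g(18,16)=18 g(18,18)=1
t=19: g(19,-1)=16796 g(19,1)=41990 g(19,3)=48450 g(19,5)=38760 g(19,7)=23256 g(19,9)=10659 g(19,11)=3705 g(19,13)=950 g(19,15)=170 g(19,17)=19 g(19,19)=1
t=20: g(20,0)=58786 g(20,2)=90440 g(20,4)=87210 g(20,6)=62016 g(20,8)=33915 g(20,10)=14364 g(20,12)=4655 g(20,14)=1120 g(20,16)=189 g(20,18)=20 g(20,20)=1
t=21: g(21,-1)=58786 g(21,1)=149226 g(21,3)=177650 g(21,5)=149226 g(21,7)=95931 g(21,9)=48279 g(21,11)=19019 g(21,13)=5775 g(21,15)=1309 g(21,17)=209 g(21,19)=21 g(21,21)=1
t=22: g(22,0)=208012 g(22,2)=326876 g(22,4)=326876 g(22,6)=245157 g(22,8)=144210 g(22,10)=67298 g(22,12)=24794 g(22,14)=7084 g(22,16)=1518 g(22,18)=230 g(22,20)=22 g(22,22)=1
Paths never hitting -2: Σ_s g(22,s) = 1352078
Paths hitting -2: 2^22 - 1352078 = 2842226
P = 2842226/4194304 = 1421113/2097152

Answer: 1421113/2097152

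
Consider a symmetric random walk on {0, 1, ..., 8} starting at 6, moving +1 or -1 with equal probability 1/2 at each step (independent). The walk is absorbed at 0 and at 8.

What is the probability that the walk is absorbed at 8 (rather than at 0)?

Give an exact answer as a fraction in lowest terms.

Answer: 3/4

Derivation:
Symmetric walk (p = 1/2): the harmonic-function argument gives P(hit 8 before 0 | start at 6) = a/N.
P = 6/8 = 3/4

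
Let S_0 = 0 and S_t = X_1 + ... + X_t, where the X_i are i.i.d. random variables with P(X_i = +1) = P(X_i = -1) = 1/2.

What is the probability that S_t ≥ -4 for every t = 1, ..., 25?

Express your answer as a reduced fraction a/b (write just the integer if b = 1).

Let f(t,s) = #length-t paths at position s with S_1..S_t all ≥ -4.
f(t,s) = f(t-1,s-1) + f(t-1,s+1) for s ≥ -4; f(t,s) = 0 for s < -4.
t=0: f(0,0)=1
t=1: f(1,-1)=1 f(1,1)=1
t=2: f(2,-2)=1 f(2,0)=2 f(2,2)=1
t=3: f(3,-3)=1 f(3,-1)=3 f(3,1)=3 f(3,3)=1
t=4: f(4,-4)=1 f(4,-2)=4 f(4,0)=6 f(4,2)=4 f(4,4)=1
t=5: f(5,-3)=5 f(5,-1)=10 f(5,1)=10 f(5,3)=5 f(5,5)=1
t=6: f(6,-4)=5 f(6,-2)=15 f(6,0)=20 f(6,2)=15 f(6,4)=6 f(6,6)=1
t=7: f(7,-3)=20 f(7,-1)=35 f(7,1)=35 f(7,3)=21 f(7,5)=7 f(7,7)=1
t=8: f(8,-4)=20 f(8,-2)=55 f(8,0)=70 f(8,2)=56 f(8,4)=28 f(8,6)=8 f(8,8)=1
t=9: f(9,-3)=75 f(9,-1)=125 f(9,1)=126 f(9,3)=84 f(9,5)=36 f(9,7)=9 f(9,9)=1
t=10: f(10,-4)=75 f(10,-2)=200 f(10,0)=251 f(10,2)=210 f(10,4)=120 f(10,6)=45 f(10,8)=10 f(10,10)=1
t=11: f(11,-3)=275 f(11,-1)=451 f(11,1)=461 f(11,3)=330 f(11,5)=165 f(11,7)=55 f(11,9)=11 f(11,11)=1
t=12: f(12,-4)=275 f(12,-2)=726 f(12,0)=912 f(12,2)=791 f(12,4)=495 f(12,6)=220 f(12,8)=66 f(12,10)=12 f(12,12)=1
t=13: f(13,-3)=1001 f(13,-1)=1638 f(13,1)=1703 f(13,3)=1286 f(13,5)=715 f(13,7)=286 f(13,9)=78 f(13,11)=13 f(13,13)=1
t=14: f(14,-4)=1001 f(14,-2)=2639 f(14,0)=3341 f(14,2)=2989 f(14,4)=2001 f(14,6)=1001 f(14,8)=364 f(14,10)=91 f(14,12)=14 f(14,14)=1
t=15: f(15,-3)=3640 f(15,-1)=5980 f(15,1)=6330 f(15,3)=4990 f(15,5)=3002 f(15,7)=1365 f(15,9)=455 f(15,11)=105 f(15,13)=15 f(15,15)=1
t=16: f(16,-4)=3640 f(16,-2)=9620 f(16,0)=12310 f(16,2)=11320 f(16,4)=7992 f(16,6)=4367 f(16,8)=1820 f(16,10)=560 f(16,12)=120 f(16,14)=16 f(16,16)=1
t=17: f(17,-3)=13260 f(17,-1)=21930 f(17,1)=23630 f(17,3)=19312 f(17,5)=12359 f(17,7)=6187 f(17,9)=2380 f(17,11)=680 f(17,13)=136 f(17,15)=17 f(17,17)=1
t=18: f(18,-4)=13260 f(18,-2)=35190 f(18,0)=45560 f(18,2)=42942 f(18,4)=31671 f(18,6)=18546 f(18,8)=8567 f(18,10)=3060 f(18,12)=816 f(18,14)=153 f(18,16)=18 f(18,18)=1
t=19: f(19,-3)=48450 f(19,-1)=80750 f(19,1)=88502 f(19,3)=74613 f(19,5)=50217 f(19,7)=27113 f(19,9)=11627 f(19,11)=3876 f(19,13)=969 f(19,15)=171 f(19,17)=19 f(19,19)=1
t=20: f(20,-4)=48450 f(20,-2)=129200 f(20,0)=169252 f(20,2)=163115 f(20,4)=124830 f(20,6)=77330 f(20,8)=38740 f(20,10)=15503 f(20,12)=4845 f(20,14)=1140 f(20,16)=190 f(20,18)=20 f(20,20)=1
t=21: f(21,-3)=177650 f(21,-1)=298452 f(21,1)=332367 f(21,3)=287945 f(21,5)=202160 f(21,7)=116070 f(21,9)=54243 f(21,11)=20348 f(21,13)=5985 f(21,15)=1330 f(21,17)=210 f(21,19)=21 f(21,21)=1
t=22: f(22,-4)=177650 f(22,-2)=476102 f(22,0)=630819 f(22,2)=620312 f(22,4)=490105 f(22,6)=318230 f(22,8)=170313 f(22,10)=74591 f(22,12)=26333 f(22,14)=7315 f(22,16)=1540 f(22,18)=231 f(22,20)=22 f(22,22)=1
t=23: f(23,-3)=653752 f(23,-1)=1106921 f(23,1)=1251131 f(23,3)=1110417 f(23,5)=808335 f(23,7)=488543 f(23,9)=244904 f(23,11)=100924 f(23,13)=33648 f(23,15)=8855 f(23,17)=1771 f(23,19)=253 f(23,21)=23 f(23,23)=1
t=24: f(24,-4)=653752 f(24,-2)=1760673 f(24,0)=2358052 f(24,2)=2361548 f(24,4)=1918752 f(24,6)=1296878 f(24,8)=733447 f(24,10)=345828 f(24,12)=134572 f(24,14)=42503 f(24,16)=10626 f(24,18)=2024 f(24,20)=276 f(24,22)=24 f(24,24)=1
t=25: f(25,-3)=2414425 f(25,-1)=4118725 f(25,1)=4719600 f(25,3)=4280300 f(25,5)=3215630 f(25,7)=2030325 f(25,9)=1079275 f(25,11)=480400 f(25,13)=177075 f(25,15)=53129 f(25,17)=12650 f(25,19)=2300 f(25,21)=300 f(25,23)=25 f(25,25)=1
Σ_s f(25,s) = 22584160
P = 22584160/33554432 = 705755/1048576

Answer: 705755/1048576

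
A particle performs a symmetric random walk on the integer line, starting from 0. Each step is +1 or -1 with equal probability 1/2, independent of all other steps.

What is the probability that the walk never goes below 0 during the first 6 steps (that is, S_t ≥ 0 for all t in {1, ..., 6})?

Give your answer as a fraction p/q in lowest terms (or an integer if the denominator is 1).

Let f(t,s) = #length-t paths at position s with S_1..S_t all ≥ 0.
f(t,s) = f(t-1,s-1) + f(t-1,s+1) for s ≥ 0; f(t,s) = 0 for s < 0.
t=0: f(0,0)=1
t=1: f(1,1)=1
t=2: f(2,0)=1 f(2,2)=1
t=3: f(3,1)=2 f(3,3)=1
t=4: f(4,0)=2 f(4,2)=3 f(4,4)=1
t=5: f(5,1)=5 f(5,3)=4 f(5,5)=1
t=6: f(6,0)=5 f(6,2)=9 f(6,4)=5 f(6,6)=1
Σ_s f(6,s) = 20
P = 20/64 = 5/16

Answer: 5/16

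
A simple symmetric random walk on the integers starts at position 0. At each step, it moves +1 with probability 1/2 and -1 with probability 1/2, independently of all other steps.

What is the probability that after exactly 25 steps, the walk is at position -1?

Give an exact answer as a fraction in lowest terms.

Answer: 1300075/8388608

Derivation:
To reach position -1 after 25 steps: need 12 steps of +1 and 13 of -1.
Favorable paths: C(25,12) = 5200300
Total paths: 2^25 = 33554432
P = 5200300/33554432 = 1300075/8388608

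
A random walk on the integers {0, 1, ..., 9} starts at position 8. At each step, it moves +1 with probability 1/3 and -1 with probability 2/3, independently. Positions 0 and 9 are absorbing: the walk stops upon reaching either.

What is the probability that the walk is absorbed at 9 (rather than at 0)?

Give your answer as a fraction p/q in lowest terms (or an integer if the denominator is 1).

Answer: 255/511

Derivation:
Biased walk: p = 1/3, q = 2/3, r = q/p = 2
Gambler's ruin: P(hit 9 before 0 | start at 8) = (1 - r^a)/(1 - r^N)
r^8 = 256; r^9 = 512
P = (1 - 256) / (1 - 512) = -255 / -511 = 255/511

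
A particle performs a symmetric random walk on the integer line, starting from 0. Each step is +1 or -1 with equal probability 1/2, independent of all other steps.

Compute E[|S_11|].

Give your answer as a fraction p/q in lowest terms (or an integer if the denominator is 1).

S_11 takes values m ≡ 1 (mod 2) with |m| ≤ 11; P(S_11=m) = C(11,(11+m)/2)/2^11.
Total paths: 2^11 = 2048
Distribution: P(S=-11)=1/2048, P(S=-9)=11/2048, P(S=-7)=55/2048, P(S=-5)=165/2048, P(S=-3)=330/2048, P(S=-1)=462/2048, P(S=1)=462/2048, P(S=3)=330/2048, P(S=5)=165/2048, P(S=7)=55/2048, P(S=9)=11/2048, P(S=11)=1/2048
E[|S_11|] = Σ_m |m|·P(S_11=m) = 5544/2048 = 693/256

Answer: 693/256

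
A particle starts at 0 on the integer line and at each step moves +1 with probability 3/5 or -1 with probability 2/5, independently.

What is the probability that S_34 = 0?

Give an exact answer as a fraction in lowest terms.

Answer: 7900031552811535171584/116415321826934814453125

Derivation:
To be at 0 after 34 steps: need exactly 17 steps of +1 and 17 of -1.
Number of such sequences: C(34,17) = 2333606220
Each has probability (3/5)^17 · (2/5)^17 = 16926659444736/582076609134674072265625
P = 2333606220 · 16926659444736/582076609134674072265625 = 7900031552811535171584/116415321826934814453125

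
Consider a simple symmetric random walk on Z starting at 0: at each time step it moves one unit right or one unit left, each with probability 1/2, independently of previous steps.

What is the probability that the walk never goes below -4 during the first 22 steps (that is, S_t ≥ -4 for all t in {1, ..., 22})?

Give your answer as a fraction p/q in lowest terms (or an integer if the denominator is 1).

Answer: 748391/1048576

Derivation:
Let f(t,s) = #length-t paths at position s with S_1..S_t all ≥ -4.
f(t,s) = f(t-1,s-1) + f(t-1,s+1) for s ≥ -4; f(t,s) = 0 for s < -4.
t=0: f(0,0)=1
t=1: f(1,-1)=1 f(1,1)=1
t=2: f(2,-2)=1 f(2,0)=2 f(2,2)=1
t=3: f(3,-3)=1 f(3,-1)=3 f(3,1)=3 f(3,3)=1
t=4: f(4,-4)=1 f(4,-2)=4 f(4,0)=6 f(4,2)=4 f(4,4)=1
t=5: f(5,-3)=5 f(5,-1)=10 f(5,1)=10 f(5,3)=5 f(5,5)=1
t=6: f(6,-4)=5 f(6,-2)=15 f(6,0)=20 f(6,2)=15 f(6,4)=6 f(6,6)=1
t=7: f(7,-3)=20 f(7,-1)=35 f(7,1)=35 f(7,3)=21 f(7,5)=7 f(7,7)=1
t=8: f(8,-4)=20 f(8,-2)=55 f(8,0)=70 f(8,2)=56 f(8,4)=28 f(8,6)=8 f(8,8)=1
t=9: f(9,-3)=75 f(9,-1)=125 f(9,1)=126 f(9,3)=84 f(9,5)=36 f(9,7)=9 f(9,9)=1
t=10: f(10,-4)=75 f(10,-2)=200 f(10,0)=251 f(10,2)=210 f(10,4)=120 f(10,6)=45 f(10,8)=10 f(10,10)=1
t=11: f(11,-3)=275 f(11,-1)=451 f(11,1)=461 f(11,3)=330 f(11,5)=165 f(11,7)=55 f(11,9)=11 f(11,11)=1
t=12: f(12,-4)=275 f(12,-2)=726 f(12,0)=912 f(12,2)=791 f(12,4)=495 f(12,6)=220 f(12,8)=66 f(12,10)=12 f(12,12)=1
t=13: f(13,-3)=1001 f(13,-1)=1638 f(13,1)=1703 f(13,3)=1286 f(13,5)=715 f(13,7)=286 f(13,9)=78 f(13,11)=13 f(13,13)=1
t=14: f(14,-4)=1001 f(14,-2)=2639 f(14,0)=3341 f(14,2)=2989 f(14,4)=2001 f(14,6)=1001 f(14,8)=364 f(14,10)=91 f(14,12)=14 f(14,14)=1
t=15: f(15,-3)=3640 f(15,-1)=5980 f(15,1)=6330 f(15,3)=4990 f(15,5)=3002 f(15,7)=1365 f(15,9)=455 f(15,11)=105 f(15,13)=15 f(15,15)=1
t=16: f(16,-4)=3640 f(16,-2)=9620 f(16,0)=12310 f(16,2)=11320 f(16,4)=7992 f(16,6)=4367 f(16,8)=1820 f(16,10)=560 f(16,12)=120 f(16,14)=16 f(16,16)=1
t=17: f(17,-3)=13260 f(17,-1)=21930 f(17,1)=23630 f(17,3)=19312 f(17,5)=12359 f(17,7)=6187 f(17,9)=2380 f(17,11)=680 f(17,13)=136 f(17,15)=17 f(17,17)=1
t=18: f(18,-4)=13260 f(18,-2)=35190 f(18,0)=45560 f(18,2)=42942 f(18,4)=31671 f(18,6)=18546 f(18,8)=8567 f(18,10)=3060 f(18,12)=816 f(18,14)=153 f(18,16)=18 f(18,18)=1
t=19: f(19,-3)=48450 f(19,-1)=80750 f(19,1)=88502 f(19,3)=74613 f(19,5)=50217 f(19,7)=27113 f(19,9)=11627 f(19,11)=3876 f(19,13)=969 f(19,15)=171 f(19,17)=19 f(19,19)=1
t=20: f(20,-4)=48450 f(20,-2)=129200 f(20,0)=169252 f(20,2)=163115 f(20,4)=124830 f(20,6)=77330 f(20,8)=38740 f(20,10)=15503 f(20,12)=4845 f(20,14)=1140 f(20,16)=190 f(20,18)=20 f(20,20)=1
t=21: f(21,-3)=177650 f(21,-1)=298452 f(21,1)=332367 f(21,3)=287945 f(21,5)=202160 f(21,7)=116070 f(21,9)=54243 f(21,11)=20348 f(21,13)=5985 f(21,15)=1330 f(21,17)=210 f(21,19)=21 f(21,21)=1
t=22: f(22,-4)=177650 f(22,-2)=476102 f(22,0)=630819 f(22,2)=620312 f(22,4)=490105 f(22,6)=318230 f(22,8)=170313 f(22,10)=74591 f(22,12)=26333 f(22,14)=7315 f(22,16)=1540 f(22,18)=231 f(22,20)=22 f(22,22)=1
Σ_s f(22,s) = 2993564
P = 2993564/4194304 = 748391/1048576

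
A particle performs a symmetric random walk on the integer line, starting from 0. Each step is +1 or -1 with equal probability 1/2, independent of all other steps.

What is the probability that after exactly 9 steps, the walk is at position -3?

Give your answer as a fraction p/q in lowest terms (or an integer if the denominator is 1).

Answer: 21/128

Derivation:
To reach position -3 after 9 steps: need 3 steps of +1 and 6 of -1.
Favorable paths: C(9,3) = 84
Total paths: 2^9 = 512
P = 84/512 = 21/128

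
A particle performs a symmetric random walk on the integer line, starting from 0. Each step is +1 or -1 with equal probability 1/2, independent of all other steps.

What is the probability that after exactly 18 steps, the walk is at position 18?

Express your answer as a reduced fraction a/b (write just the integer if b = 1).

To reach position 18 after 18 steps: need 18 steps of +1 and 0 of -1.
Favorable paths: C(18,18) = 1
Total paths: 2^18 = 262144
P = 1/262144 = 1/262144

Answer: 1/262144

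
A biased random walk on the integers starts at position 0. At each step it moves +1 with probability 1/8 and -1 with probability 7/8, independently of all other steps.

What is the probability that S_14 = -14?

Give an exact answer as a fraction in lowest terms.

Answer: 678223072849/4398046511104

Derivation:
To reach position -14 after 14 steps: need 0 steps of +1 and 14 steps of -1.
Number of such sequences: C(14,0) = 1
Each has probability (1/8)^0 · (7/8)^14 = 678223072849/4398046511104
P = 1 · 678223072849/4398046511104 = 678223072849/4398046511104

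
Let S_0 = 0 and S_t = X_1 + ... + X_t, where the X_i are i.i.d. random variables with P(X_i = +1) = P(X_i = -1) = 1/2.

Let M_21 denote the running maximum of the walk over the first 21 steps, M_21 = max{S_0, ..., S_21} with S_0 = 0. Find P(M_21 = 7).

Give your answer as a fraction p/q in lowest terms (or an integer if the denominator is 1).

Let M_21 = max(S_0,...,S_21). Use the reflection principle: for j ≥ 1, #{paths with M_21 ≥ j} = #{S_21 ≥ j} + #{S_21 ≥ j+1}.
By reflection, #{M_21 ≥ 7} = #{S_21 ≥ 7} + #{S_21 ≥ 8} = 198440 + 82160 = 280600.
#{M_21 ≥ 8} = #{S_21 ≥ 8} + #{S_21 ≥ 9} = 82160 + 82160 = 164320.
#{M_21 = 7} = 280600 - 164320 = 116280.
P(M_21 = 7) = 116280/2097152 = 14535/262144

Answer: 14535/262144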